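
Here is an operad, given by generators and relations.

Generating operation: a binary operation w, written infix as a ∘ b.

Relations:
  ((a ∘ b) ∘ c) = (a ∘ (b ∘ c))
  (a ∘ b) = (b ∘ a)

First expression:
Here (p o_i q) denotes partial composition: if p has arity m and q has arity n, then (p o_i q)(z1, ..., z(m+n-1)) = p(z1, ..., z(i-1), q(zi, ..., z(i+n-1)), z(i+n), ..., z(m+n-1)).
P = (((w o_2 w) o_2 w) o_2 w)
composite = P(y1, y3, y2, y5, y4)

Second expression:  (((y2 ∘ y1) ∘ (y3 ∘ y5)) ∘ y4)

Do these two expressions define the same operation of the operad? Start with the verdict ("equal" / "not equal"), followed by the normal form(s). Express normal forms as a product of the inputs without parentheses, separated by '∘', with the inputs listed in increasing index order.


equal: each reduces to y1 ∘ y2 ∘ y3 ∘ y4 ∘ y5


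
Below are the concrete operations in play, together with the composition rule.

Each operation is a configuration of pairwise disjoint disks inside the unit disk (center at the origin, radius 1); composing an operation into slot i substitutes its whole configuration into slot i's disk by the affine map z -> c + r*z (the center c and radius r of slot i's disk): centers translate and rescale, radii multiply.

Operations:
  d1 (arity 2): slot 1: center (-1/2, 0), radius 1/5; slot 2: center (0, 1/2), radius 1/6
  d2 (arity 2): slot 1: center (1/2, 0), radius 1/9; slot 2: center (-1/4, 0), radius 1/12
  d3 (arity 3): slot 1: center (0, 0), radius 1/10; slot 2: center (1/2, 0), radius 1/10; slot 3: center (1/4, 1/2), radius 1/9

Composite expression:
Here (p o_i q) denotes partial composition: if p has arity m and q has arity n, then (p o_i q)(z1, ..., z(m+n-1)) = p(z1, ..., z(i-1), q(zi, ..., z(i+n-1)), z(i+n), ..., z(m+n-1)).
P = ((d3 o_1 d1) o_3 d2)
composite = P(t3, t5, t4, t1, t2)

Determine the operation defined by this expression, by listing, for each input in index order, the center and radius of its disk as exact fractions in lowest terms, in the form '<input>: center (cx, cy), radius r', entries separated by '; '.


Affine substitution under d3: radii multiply and t-centers shift.
for t3, the 2-step affine chain lands on center (-1/20, 0), radius 1/50
for t5, the 2-step affine chain lands on center (0, 1/20), radius 1/60
for t4, the 2-step affine chain lands on center (11/20, 0), radius 1/90
for t1, the 2-step affine chain lands on center (19/40, 0), radius 1/120
for t2, the 1-step affine chain lands on center (1/4, 1/2), radius 1/9

t1: center (19/40, 0), radius 1/120; t2: center (1/4, 1/2), radius 1/9; t3: center (-1/20, 0), radius 1/50; t4: center (11/20, 0), radius 1/90; t5: center (0, 1/20), radius 1/60


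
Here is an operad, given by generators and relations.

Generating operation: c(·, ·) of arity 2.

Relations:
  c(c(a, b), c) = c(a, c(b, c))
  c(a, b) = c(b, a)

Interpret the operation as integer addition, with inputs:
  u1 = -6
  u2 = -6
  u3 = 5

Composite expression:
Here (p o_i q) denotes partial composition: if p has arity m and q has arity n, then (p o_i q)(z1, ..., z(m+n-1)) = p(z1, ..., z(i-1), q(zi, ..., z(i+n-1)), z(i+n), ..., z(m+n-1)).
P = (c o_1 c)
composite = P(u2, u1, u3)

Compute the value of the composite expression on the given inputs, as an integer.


c(u2, u1) = -12
c(c(u2, u1), u3) = -7

-7


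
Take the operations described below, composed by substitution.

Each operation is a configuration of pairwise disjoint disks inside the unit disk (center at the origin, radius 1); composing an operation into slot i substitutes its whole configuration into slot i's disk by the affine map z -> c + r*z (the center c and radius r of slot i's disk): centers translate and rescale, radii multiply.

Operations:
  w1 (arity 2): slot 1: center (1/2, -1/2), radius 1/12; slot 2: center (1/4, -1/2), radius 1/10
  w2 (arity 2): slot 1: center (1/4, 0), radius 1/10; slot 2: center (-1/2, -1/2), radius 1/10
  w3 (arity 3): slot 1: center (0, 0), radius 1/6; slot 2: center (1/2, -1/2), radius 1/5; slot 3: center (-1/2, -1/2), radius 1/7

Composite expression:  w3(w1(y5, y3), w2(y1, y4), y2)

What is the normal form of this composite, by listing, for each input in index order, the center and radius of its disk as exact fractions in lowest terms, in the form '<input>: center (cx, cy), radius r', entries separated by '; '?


y1: center (11/20, -1/2), radius 1/50; y2: center (-1/2, -1/2), radius 1/7; y3: center (1/24, -1/12), radius 1/60; y4: center (2/5, -3/5), radius 1/50; y5: center (1/12, -1/12), radius 1/72


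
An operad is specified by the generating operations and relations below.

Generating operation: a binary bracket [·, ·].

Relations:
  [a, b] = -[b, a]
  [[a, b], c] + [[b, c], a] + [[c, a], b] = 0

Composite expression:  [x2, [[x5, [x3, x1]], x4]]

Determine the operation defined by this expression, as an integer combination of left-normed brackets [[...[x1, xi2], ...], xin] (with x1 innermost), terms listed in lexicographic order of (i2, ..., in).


-[[[[x1, x3], x5], x4], x2]


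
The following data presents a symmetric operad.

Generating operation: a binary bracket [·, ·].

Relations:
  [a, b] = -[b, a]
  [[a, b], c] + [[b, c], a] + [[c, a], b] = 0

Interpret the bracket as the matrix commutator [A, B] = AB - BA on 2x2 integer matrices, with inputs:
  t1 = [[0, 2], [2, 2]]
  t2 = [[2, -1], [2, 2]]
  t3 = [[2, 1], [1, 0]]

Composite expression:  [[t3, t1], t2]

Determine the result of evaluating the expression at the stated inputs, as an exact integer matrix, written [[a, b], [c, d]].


[t3, t1] = [[0, 6], [-6, 0]]
[[t3, t1], t2] = [[6, 0], [0, -6]]

[[6, 0], [0, -6]]


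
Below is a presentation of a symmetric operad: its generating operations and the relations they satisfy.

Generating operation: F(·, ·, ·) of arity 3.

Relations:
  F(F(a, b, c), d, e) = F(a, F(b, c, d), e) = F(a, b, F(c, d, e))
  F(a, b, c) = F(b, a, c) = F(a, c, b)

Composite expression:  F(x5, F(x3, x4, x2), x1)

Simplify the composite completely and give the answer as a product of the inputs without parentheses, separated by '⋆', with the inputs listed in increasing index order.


x1 ⋆ x2 ⋆ x3 ⋆ x4 ⋆ x5

Key point: F commutes, so take the x-inputs in any fixed order.
F(x3, x4, x2) spells out as x3 ⋆ x4 ⋆ x2
F(x5, F(x3, x4, x2), x1) spells out as x5 ⋆ x3 ⋆ x4 ⋆ x2 ⋆ x1
commutativity sorts the factors: x1 ⋆ x2 ⋆ x3 ⋆ x4 ⋆ x5


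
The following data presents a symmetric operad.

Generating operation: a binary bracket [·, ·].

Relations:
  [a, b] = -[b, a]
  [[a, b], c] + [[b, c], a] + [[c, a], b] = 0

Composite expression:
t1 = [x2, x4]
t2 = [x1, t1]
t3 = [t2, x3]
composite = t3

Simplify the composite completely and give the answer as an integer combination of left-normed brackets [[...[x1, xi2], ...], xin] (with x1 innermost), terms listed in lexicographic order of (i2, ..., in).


[[[x1, x2], x4], x3] - [[[x1, x4], x2], x3]

A multilinear Lie element is pinned by x1-initial words (x1 innermost).
Composite bracket: [[x1, [x2, x4]], x3]
Full expansion: 8 signed words from ab - ba (2^3 = 8).
Words beginning with x1 determine it all:
  x1x2x4x3 (sign +1) contributes +[[[x1, x2], x4], x3]
  x1x4x2x3 (sign -1) contributes -[[[x1, x4], x2], x3]


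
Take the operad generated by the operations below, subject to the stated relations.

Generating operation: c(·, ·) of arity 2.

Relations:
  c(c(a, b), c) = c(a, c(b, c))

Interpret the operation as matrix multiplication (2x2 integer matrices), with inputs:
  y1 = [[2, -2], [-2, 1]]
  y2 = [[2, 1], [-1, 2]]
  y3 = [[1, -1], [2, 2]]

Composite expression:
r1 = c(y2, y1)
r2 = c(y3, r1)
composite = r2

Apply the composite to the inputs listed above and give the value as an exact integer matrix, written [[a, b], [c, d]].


[[8, -7], [-8, 2]]

c(y2, y1) = [[2, -3], [-6, 4]]
c(y3, c(y2, y1)) = [[8, -7], [-8, 2]]


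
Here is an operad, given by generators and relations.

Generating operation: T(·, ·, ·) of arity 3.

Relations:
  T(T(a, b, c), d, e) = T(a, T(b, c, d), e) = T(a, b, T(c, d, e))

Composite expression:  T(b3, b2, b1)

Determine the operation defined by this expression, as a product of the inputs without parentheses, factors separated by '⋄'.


b3 ⋄ b2 ⋄ b1

Every regrouping of T is equal, so read the b-inputs in written order.
T(b3, b2, b1) collapses to b3 ⋄ b2 ⋄ b1


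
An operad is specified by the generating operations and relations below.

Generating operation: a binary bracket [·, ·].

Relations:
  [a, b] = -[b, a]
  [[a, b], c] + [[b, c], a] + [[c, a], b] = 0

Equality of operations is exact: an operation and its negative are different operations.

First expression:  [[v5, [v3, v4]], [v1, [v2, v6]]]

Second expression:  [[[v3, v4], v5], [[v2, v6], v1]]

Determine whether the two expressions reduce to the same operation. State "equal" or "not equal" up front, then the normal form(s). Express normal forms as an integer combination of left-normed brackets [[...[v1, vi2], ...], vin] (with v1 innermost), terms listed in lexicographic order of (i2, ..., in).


The first expression, normalized: [[[[[v1, v2], v6], v3], v4], v5] - [[[[[v1, v2], v6], v4], v3], v5] - [[[[[v1, v2], v6], v5], v3], v4] + [[[[[v1, v2], v6], v5], v4], v3] - [[[[[v1, v6], v2], v3], v4], v5] + [[[[[v1, v6], v2], v4], v3], v5] + [[[[[v1, v6], v2], v5], v3], v4] - [[[[[v1, v6], v2], v5], v4], v3]
The second expression, normalized: [[[[[v1, v2], v6], v3], v4], v5] - [[[[[v1, v2], v6], v4], v3], v5] - [[[[[v1, v2], v6], v5], v3], v4] + [[[[[v1, v2], v6], v5], v4], v3] - [[[[[v1, v6], v2], v3], v4], v5] + [[[[[v1, v6], v2], v4], v3], v5] + [[[[[v1, v6], v2], v5], v3], v4] - [[[[[v1, v6], v2], v5], v4], v3]
The forms coincide; equal.

equal; both compose to [[[[[v1, v2], v6], v3], v4], v5] - [[[[[v1, v2], v6], v4], v3], v5] - [[[[[v1, v2], v6], v5], v3], v4] + [[[[[v1, v2], v6], v5], v4], v3] - [[[[[v1, v6], v2], v3], v4], v5] + [[[[[v1, v6], v2], v4], v3], v5] + [[[[[v1, v6], v2], v5], v3], v4] - [[[[[v1, v6], v2], v5], v4], v3]


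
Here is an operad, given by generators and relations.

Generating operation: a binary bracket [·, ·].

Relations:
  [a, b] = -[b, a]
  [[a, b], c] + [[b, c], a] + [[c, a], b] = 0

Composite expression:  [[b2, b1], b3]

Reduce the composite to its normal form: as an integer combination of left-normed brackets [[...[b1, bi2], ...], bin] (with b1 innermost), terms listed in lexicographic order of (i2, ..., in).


-[[b1, b2], b3]

In the tensor algebra, words opening b1 carry the b1-anchored form.
Composite bracket: [[b2, b1], b3]
Expanding via [a, b] = ab - ba: 4 signed words (2^2 = 4).
Words beginning with b1 determine it all:
  b1b2b3 (sign -1) contributes -[[b1, b2], b3]


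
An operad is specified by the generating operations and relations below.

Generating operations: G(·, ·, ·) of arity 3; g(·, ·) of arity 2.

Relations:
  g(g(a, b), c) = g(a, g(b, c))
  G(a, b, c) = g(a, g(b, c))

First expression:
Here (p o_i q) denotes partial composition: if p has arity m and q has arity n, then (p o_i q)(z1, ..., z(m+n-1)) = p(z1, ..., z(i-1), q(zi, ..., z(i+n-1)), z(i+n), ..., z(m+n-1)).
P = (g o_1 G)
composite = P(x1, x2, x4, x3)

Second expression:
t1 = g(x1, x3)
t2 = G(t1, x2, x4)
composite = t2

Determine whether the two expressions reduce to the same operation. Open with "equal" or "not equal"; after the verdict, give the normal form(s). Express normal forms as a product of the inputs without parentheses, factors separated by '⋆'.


Normal form of the first expression: x1 ⋆ x2 ⋆ x4 ⋆ x3
Normal form of the second expression: x1 ⋆ x3 ⋆ x2 ⋆ x4
Distinct normal forms: not equal.

not equal; first: x1 ⋆ x2 ⋆ x4 ⋆ x3; second: x1 ⋆ x3 ⋆ x2 ⋆ x4


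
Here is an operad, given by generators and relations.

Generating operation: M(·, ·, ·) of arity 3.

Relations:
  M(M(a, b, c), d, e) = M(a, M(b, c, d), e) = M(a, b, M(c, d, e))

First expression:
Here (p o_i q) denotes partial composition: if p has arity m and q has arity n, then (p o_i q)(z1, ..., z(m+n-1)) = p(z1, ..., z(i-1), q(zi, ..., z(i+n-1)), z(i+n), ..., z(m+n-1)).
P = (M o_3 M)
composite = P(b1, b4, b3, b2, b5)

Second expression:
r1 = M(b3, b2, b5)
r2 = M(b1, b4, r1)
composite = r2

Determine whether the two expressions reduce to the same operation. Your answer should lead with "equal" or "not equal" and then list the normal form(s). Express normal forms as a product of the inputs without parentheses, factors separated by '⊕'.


equal: each reduces to b1 ⊕ b4 ⊕ b3 ⊕ b2 ⊕ b5


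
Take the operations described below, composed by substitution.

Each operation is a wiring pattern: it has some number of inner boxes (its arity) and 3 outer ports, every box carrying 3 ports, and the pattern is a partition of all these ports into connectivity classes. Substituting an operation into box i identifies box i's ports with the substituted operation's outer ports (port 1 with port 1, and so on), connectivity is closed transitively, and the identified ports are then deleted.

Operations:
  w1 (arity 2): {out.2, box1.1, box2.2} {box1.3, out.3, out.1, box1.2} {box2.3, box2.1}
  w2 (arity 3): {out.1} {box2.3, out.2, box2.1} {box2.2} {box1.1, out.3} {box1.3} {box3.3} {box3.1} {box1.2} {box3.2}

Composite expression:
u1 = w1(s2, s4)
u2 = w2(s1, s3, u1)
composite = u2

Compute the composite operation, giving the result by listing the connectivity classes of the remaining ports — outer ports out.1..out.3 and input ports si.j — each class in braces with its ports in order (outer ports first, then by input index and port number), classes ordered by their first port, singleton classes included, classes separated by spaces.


{out.1} {out.2, s3.1, s3.3} {out.3, s1.1} {s1.2} {s1.3} {s2.1, s4.2} {s2.2, s2.3} {s3.2} {s4.1, s4.3}

Reachability decides: close wires over w2-identified ports.
after w1, the pattern on (s2, s4) reads {out.1, out.3, s2.2, s2.3} {out.2, s2.1, s4.2} {s4.1, s4.3} (out.j = its outer ports)
after w2, the pattern on (s1, s3, s2, s4) reads {out.1} {out.2, s3.1, s3.3} {out.3, s1.1} {s1.2} {s1.3} {s2.1, s4.2} {s2.2, s2.3} {s3.2} {s4.1, s4.3} (out.j = its outer ports)


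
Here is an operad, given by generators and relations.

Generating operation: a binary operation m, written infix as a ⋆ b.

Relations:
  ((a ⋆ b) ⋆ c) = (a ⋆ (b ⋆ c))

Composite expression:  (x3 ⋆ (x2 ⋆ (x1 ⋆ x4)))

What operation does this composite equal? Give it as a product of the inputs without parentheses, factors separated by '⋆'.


x3 ⋆ x2 ⋆ x1 ⋆ x4

Associativity of m dissolves the nesting; only the x-input order survives.
(x1 ⋆ x4) linearizes to x1 ⋆ x4
(x2 ⋆ (x1 ⋆ x4)) linearizes to x2 ⋆ x1 ⋆ x4
(x3 ⋆ (x2 ⋆ (x1 ⋆ x4))) linearizes to x3 ⋆ x2 ⋆ x1 ⋆ x4


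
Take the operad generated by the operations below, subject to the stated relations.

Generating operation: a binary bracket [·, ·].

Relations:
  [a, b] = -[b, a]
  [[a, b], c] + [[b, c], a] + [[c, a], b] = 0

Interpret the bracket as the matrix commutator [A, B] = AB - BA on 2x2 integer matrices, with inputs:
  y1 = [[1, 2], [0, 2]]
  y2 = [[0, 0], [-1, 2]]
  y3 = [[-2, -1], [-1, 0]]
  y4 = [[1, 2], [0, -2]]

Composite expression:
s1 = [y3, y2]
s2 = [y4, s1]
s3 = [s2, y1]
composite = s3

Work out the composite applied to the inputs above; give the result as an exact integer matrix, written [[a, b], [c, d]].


[y3, y2] = [[1, -2], [0, -1]]
[y4, [y3, y2]] = [[0, -10], [0, 0]]
[[y4, [y3, y2]], y1] = [[0, -10], [0, 0]]

[[0, -10], [0, 0]]


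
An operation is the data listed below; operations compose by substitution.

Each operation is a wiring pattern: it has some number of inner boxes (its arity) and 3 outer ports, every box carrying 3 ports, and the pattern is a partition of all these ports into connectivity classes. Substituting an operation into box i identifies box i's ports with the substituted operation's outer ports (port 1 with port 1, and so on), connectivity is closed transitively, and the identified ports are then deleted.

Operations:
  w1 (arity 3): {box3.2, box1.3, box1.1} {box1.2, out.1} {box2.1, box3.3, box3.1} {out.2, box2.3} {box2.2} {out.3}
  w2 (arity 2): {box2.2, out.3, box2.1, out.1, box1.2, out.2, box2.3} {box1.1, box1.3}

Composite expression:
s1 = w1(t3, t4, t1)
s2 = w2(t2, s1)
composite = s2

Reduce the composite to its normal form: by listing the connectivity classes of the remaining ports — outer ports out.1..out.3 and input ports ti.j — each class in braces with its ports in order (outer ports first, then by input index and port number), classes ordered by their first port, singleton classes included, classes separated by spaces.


{out.1, out.2, out.3, t2.2, t3.2, t4.3} {t1.1, t1.3, t4.1} {t1.2, t3.1, t3.3} {t2.1, t2.3} {t4.2}

Reachability decides: close wires over w2-identified ports.
after w1, the pattern on (t3, t4, t1) reads {out.1, t3.2} {out.2, t4.3} {out.3} {t1.1, t1.3, t4.1} {t1.2, t3.1, t3.3} {t4.2} (out.j = its outer ports)
after w2, the pattern on (t2, t3, t4, t1) reads {out.1, out.2, out.3, t2.2, t3.2, t4.3} {t1.1, t1.3, t4.1} {t1.2, t3.1, t3.3} {t2.1, t2.3} {t4.2} (out.j = its outer ports)


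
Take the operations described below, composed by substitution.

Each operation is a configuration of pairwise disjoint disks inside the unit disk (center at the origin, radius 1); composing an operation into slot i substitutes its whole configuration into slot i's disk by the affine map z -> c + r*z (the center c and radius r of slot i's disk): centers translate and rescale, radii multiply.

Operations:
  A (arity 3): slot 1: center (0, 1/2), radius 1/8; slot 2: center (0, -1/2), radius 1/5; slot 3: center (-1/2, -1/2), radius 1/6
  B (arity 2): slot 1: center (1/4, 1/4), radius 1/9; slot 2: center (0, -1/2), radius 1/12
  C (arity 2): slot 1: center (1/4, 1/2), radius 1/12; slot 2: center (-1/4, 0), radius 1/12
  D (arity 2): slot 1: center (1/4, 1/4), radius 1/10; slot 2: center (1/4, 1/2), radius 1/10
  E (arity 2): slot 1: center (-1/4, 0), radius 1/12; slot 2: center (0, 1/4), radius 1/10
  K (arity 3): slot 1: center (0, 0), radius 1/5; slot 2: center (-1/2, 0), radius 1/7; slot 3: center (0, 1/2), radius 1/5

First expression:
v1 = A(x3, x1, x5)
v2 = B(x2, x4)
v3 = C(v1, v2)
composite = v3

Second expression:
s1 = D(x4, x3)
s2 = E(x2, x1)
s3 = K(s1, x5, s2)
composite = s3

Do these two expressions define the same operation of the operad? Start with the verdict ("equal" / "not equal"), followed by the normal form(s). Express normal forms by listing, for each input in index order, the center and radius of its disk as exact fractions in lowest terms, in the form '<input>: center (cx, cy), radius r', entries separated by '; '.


Normal form of the first expression: x1: center (1/4, 11/24), radius 1/60; x2: center (-11/48, 1/48), radius 1/108; x3: center (1/4, 13/24), radius 1/96; x4: center (-1/4, -1/24), radius 1/144; x5: center (5/24, 11/24), radius 1/72
Normal form of the second expression: x1: center (0, 11/20), radius 1/50; x2: center (-1/20, 1/2), radius 1/60; x3: center (1/20, 1/10), radius 1/50; x4: center (1/20, 1/20), radius 1/50; x5: center (-1/2, 0), radius 1/7
Distinct normal forms: not equal.

not equal: they reduce to x1: center (1/4, 11/24), radius 1/60; x2: center (-11/48, 1/48), radius 1/108; x3: center (1/4, 13/24), radius 1/96; x4: center (-1/4, -1/24), radius 1/144; x5: center (5/24, 11/24), radius 1/72 and x1: center (0, 11/20), radius 1/50; x2: center (-1/20, 1/2), radius 1/60; x3: center (1/20, 1/10), radius 1/50; x4: center (1/20, 1/20), radius 1/50; x5: center (-1/2, 0), radius 1/7


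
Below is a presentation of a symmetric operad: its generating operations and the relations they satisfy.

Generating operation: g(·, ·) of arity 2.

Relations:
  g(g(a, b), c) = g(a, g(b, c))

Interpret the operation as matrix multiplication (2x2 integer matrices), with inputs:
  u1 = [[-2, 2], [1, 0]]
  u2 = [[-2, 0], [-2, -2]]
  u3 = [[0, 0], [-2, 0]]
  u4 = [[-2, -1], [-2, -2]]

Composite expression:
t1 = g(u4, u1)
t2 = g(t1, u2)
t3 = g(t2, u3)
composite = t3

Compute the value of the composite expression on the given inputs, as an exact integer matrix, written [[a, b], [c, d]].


[[-16, 0], [-16, 0]]

g(u4, u1) = [[3, -4], [2, -4]]
g(g(u4, u1), u2) = [[2, 8], [4, 8]]
g(g(g(u4, u1), u2), u3) = [[-16, 0], [-16, 0]]


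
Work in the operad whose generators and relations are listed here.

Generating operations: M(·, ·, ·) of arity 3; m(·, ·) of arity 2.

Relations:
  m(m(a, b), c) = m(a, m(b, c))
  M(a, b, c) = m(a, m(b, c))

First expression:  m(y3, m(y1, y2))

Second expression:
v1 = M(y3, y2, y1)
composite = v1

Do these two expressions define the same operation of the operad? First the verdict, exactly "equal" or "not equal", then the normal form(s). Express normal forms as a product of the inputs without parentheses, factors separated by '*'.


Reducing the first expression gives y3 * y1 * y2
Reducing the second expression gives y3 * y2 * y1
They disagree, so not equal.

not equal; the first gives y3 * y1 * y2 and the second y3 * y2 * y1


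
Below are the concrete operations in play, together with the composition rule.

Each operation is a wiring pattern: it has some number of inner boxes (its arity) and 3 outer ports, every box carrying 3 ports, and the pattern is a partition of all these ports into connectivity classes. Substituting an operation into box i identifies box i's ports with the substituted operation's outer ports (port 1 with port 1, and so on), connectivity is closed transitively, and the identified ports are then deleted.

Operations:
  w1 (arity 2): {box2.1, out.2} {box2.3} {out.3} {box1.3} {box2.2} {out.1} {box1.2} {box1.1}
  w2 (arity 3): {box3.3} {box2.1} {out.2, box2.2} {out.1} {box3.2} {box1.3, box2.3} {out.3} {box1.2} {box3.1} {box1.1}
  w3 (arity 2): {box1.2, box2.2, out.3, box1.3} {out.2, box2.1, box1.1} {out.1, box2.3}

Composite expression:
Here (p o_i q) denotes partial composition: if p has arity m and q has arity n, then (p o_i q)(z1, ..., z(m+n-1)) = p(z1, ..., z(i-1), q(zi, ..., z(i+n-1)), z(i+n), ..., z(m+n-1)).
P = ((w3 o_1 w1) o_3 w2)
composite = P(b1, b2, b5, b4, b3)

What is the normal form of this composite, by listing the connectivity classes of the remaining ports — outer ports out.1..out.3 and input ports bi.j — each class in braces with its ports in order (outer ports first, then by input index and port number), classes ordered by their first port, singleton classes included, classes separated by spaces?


{out.1} {out.2} {out.3, b2.1, b4.2} {b1.1} {b1.2} {b1.3} {b2.2} {b2.3} {b3.1} {b3.2} {b3.3} {b4.1} {b4.3, b5.3} {b5.1} {b5.2}

After gluing at w3, chains via deleted ports link the b-ports.
through w1, on inputs (b1, b2): {out.1} {out.2, b2.1} {out.3} {b1.1} {b1.2} {b1.3} {b2.2} {b2.3} (out.j = stage outer ports)
through w2, on inputs (b5, b4, b3): {out.1} {out.2, b4.2} {out.3} {b3.1} {b3.2} {b3.3} {b4.1} {b4.3, b5.3} {b5.1} {b5.2} (out.j = stage outer ports)
through w3, on inputs (b1, b2, b5, b4, b3): {out.1} {out.2} {out.3, b2.1, b4.2} {b1.1} {b1.2} {b1.3} {b2.2} {b2.3} {b3.1} {b3.2} {b3.3} {b4.1} {b4.3, b5.3} {b5.1} {b5.2} (out.j = stage outer ports)


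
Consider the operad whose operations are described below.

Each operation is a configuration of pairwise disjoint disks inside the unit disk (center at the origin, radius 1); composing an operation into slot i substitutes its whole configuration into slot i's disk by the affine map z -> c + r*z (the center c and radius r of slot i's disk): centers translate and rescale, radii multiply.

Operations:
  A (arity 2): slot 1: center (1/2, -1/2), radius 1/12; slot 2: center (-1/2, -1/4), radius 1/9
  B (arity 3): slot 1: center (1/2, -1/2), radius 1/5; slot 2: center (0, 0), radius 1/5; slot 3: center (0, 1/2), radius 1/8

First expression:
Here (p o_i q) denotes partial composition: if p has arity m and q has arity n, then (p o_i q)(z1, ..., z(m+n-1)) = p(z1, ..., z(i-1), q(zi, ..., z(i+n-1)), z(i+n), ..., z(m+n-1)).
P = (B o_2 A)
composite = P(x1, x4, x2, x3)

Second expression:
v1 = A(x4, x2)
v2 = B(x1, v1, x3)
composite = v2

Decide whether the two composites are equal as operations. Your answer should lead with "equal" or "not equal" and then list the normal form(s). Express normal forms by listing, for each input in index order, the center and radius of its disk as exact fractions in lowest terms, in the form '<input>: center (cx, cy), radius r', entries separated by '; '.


The first expression, normalized: x1: center (1/2, -1/2), radius 1/5; x2: center (-1/10, -1/20), radius 1/45; x3: center (0, 1/2), radius 1/8; x4: center (1/10, -1/10), radius 1/60
The second expression, normalized: x1: center (1/2, -1/2), radius 1/5; x2: center (-1/10, -1/20), radius 1/45; x3: center (0, 1/2), radius 1/8; x4: center (1/10, -1/10), radius 1/60
One common form — equal.

equal; the common form is x1: center (1/2, -1/2), radius 1/5; x2: center (-1/10, -1/20), radius 1/45; x3: center (0, 1/2), radius 1/8; x4: center (1/10, -1/10), radius 1/60


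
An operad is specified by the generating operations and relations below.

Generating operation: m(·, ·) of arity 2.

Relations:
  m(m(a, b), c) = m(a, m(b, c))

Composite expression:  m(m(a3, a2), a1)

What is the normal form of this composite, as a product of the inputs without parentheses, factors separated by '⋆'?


a3 ⋆ a2 ⋆ a1


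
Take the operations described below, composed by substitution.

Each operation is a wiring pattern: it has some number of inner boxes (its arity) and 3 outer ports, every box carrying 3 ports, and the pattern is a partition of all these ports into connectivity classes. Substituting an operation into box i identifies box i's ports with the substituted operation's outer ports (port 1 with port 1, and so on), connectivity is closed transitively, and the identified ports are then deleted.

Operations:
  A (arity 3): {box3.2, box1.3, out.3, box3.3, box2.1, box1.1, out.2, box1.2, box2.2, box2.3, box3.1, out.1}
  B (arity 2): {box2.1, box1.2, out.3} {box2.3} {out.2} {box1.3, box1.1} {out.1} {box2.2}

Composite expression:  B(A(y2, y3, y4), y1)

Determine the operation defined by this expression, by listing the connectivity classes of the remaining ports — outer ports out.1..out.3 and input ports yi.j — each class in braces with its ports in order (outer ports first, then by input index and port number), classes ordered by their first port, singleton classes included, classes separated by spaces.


{out.1} {out.2} {out.3, y1.1, y2.1, y2.2, y2.3, y3.1, y3.2, y3.3, y4.1, y4.2, y4.3} {y1.2} {y1.3}

Reachability decides: close wires over B-identified ports.
after A, the pattern on (y2, y3, y4) reads {out.1, out.2, out.3, y2.1, y2.2, y2.3, y3.1, y3.2, y3.3, y4.1, y4.2, y4.3} (out.j = its outer ports)
after B, the pattern on (y2, y3, y4, y1) reads {out.1} {out.2} {out.3, y1.1, y2.1, y2.2, y2.3, y3.1, y3.2, y3.3, y4.1, y4.2, y4.3} {y1.2} {y1.3} (out.j = its outer ports)


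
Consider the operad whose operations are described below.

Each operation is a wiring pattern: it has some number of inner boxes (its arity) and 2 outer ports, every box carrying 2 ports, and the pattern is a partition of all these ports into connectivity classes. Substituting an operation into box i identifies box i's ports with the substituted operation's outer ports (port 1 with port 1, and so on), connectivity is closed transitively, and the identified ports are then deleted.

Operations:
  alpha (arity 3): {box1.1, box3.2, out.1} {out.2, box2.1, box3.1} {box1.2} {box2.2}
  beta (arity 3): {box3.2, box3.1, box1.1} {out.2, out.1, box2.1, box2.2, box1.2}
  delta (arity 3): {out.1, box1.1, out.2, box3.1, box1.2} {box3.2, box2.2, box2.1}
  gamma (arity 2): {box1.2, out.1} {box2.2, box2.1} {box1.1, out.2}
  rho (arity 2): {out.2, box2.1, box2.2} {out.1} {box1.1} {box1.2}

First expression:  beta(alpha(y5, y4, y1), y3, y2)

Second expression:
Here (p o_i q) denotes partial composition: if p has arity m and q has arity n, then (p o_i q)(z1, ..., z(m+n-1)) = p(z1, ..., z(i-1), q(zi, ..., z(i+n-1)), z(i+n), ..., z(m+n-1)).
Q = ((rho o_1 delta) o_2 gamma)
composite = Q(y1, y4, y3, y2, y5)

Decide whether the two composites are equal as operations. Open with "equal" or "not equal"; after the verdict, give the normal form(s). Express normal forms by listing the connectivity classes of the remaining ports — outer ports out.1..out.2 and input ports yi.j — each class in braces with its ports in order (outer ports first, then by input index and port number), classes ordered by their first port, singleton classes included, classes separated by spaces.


not equal; the first gives {out.1, out.2, y1.1, y3.1, y3.2, y4.1} {y1.2, y2.1, y2.2, y5.1} {y4.2} {y5.2} and the second {out.1} {out.2, y5.1, y5.2} {y1.1, y1.2, y2.1} {y2.2, y4.1, y4.2} {y3.1, y3.2}

The first expression reduces to {out.1, out.2, y1.1, y3.1, y3.2, y4.1} {y1.2, y2.1, y2.2, y5.1} {y4.2} {y5.2}
The second expression reduces to {out.1} {out.2, y5.1, y5.2} {y1.1, y1.2, y2.1} {y2.2, y4.1, y4.2} {y3.1, y3.2}
Different reductions; not equal.


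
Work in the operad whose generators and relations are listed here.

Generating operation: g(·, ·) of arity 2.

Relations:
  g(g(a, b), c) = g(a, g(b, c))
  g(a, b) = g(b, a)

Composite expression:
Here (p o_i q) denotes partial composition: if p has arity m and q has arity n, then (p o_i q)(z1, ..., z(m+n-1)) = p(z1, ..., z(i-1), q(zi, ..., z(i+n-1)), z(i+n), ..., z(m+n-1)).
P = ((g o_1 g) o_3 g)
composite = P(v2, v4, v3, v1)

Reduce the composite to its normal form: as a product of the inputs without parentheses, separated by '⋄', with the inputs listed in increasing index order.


v1 ⋄ v2 ⋄ v3 ⋄ v4

Key point: g commutes, so take the v-inputs in any fixed order.
g(v2, v4) collapses to v2 ⋄ v4
g(v3, v1) collapses to v3 ⋄ v1
g(g(v2, v4), g(v3, v1)) collapses to v2 ⋄ v4 ⋄ v3 ⋄ v1
putting the inputs in ascending order: v1 ⋄ v2 ⋄ v3 ⋄ v4


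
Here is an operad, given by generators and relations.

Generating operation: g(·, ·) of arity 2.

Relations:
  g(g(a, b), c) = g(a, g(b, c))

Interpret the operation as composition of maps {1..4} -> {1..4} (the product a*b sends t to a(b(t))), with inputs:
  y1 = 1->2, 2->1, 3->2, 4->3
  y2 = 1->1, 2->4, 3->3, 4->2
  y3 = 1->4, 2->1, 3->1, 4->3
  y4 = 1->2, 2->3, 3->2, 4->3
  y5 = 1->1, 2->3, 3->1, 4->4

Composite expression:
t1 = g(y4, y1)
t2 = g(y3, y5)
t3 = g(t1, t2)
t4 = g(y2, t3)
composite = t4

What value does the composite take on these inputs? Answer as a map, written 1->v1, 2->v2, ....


1->4, 2->3, 3->4, 4->3

g(y4, y1) = 1->3, 2->2, 3->3, 4->2
g(y3, y5) = 1->4, 2->1, 3->4, 4->3
g(g(y4, y1), g(y3, y5)) = 1->2, 2->3, 3->2, 4->3
g(y2, g(g(y4, y1), g(y3, y5))) = 1->4, 2->3, 3->4, 4->3


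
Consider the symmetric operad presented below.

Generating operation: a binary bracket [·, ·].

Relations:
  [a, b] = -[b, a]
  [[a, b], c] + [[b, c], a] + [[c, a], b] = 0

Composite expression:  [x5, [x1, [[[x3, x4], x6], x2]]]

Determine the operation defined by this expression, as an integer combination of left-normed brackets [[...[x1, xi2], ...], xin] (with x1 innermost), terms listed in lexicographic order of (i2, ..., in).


[[[[[x1, x2], x3], x4], x6], x5] - [[[[[x1, x2], x4], x3], x6], x5] - [[[[[x1, x2], x6], x3], x4], x5] + [[[[[x1, x2], x6], x4], x3], x5] - [[[[[x1, x3], x4], x6], x2], x5] + [[[[[x1, x4], x3], x6], x2], x5] + [[[[[x1, x6], x3], x4], x2], x5] - [[[[[x1, x6], x4], x3], x2], x5]

Antisymmetry and Jacobi reduce to x1-anchored left-normed brackets.
Composite bracket: [x5, [x1, [[[x3, x4], x6], x2]]]
Under [a, b] = ab - ba we get 32 signed associative words (2^5 = 32).
Collect the words opening with x1:
  x1x2x3x4x6x5 (sign +1) contributes +[[[[[x1, x2], x3], x4], x6], x5]
  x1x2x4x3x6x5 (sign -1) contributes -[[[[[x1, x2], x4], x3], x6], x5]
  x1x2x6x3x4x5 (sign -1) contributes -[[[[[x1, x2], x6], x3], x4], x5]
  x1x2x6x4x3x5 (sign +1) contributes +[[[[[x1, x2], x6], x4], x3], x5]
  x1x3x4x6x2x5 (sign -1) contributes -[[[[[x1, x3], x4], x6], x2], x5]
  x1x4x3x6x2x5 (sign +1) contributes +[[[[[x1, x4], x3], x6], x2], x5]
  x1x6x3x4x2x5 (sign +1) contributes +[[[[[x1, x6], x3], x4], x2], x5]
  x1x6x4x3x2x5 (sign -1) contributes -[[[[[x1, x6], x4], x3], x2], x5]


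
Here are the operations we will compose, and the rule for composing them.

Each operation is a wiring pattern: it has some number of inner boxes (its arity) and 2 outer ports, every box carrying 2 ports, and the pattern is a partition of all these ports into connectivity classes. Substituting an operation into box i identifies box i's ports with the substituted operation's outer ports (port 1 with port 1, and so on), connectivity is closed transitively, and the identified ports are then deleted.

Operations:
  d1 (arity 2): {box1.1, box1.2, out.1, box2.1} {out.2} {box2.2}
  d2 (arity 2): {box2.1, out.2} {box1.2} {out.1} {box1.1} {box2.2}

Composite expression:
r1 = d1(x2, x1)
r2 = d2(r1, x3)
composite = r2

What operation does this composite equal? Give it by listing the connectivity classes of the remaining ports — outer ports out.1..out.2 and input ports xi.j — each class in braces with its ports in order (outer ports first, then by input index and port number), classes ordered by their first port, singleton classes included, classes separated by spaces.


Two ports join when wires chain via d2-identified ports.
composing d1 on (x2, x1), with out.j its own outer ports: {out.1, x1.1, x2.1, x2.2} {out.2} {x1.2}
composing d2 on (x2, x1, x3), with out.j its own outer ports: {out.1} {out.2, x3.1} {x1.1, x2.1, x2.2} {x1.2} {x3.2}

{out.1} {out.2, x3.1} {x1.1, x2.1, x2.2} {x1.2} {x3.2}


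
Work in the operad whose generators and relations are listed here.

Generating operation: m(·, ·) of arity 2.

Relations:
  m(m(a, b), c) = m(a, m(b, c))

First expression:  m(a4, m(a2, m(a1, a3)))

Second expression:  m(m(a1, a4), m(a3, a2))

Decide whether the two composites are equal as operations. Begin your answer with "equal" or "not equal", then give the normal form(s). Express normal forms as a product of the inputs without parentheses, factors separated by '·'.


not equal; first: a4 · a2 · a1 · a3; second: a1 · a4 · a3 · a2

The first expression reduces to a4 · a2 · a1 · a3
The second expression reduces to a1 · a4 · a3 · a2
Distinct normal forms: not equal.


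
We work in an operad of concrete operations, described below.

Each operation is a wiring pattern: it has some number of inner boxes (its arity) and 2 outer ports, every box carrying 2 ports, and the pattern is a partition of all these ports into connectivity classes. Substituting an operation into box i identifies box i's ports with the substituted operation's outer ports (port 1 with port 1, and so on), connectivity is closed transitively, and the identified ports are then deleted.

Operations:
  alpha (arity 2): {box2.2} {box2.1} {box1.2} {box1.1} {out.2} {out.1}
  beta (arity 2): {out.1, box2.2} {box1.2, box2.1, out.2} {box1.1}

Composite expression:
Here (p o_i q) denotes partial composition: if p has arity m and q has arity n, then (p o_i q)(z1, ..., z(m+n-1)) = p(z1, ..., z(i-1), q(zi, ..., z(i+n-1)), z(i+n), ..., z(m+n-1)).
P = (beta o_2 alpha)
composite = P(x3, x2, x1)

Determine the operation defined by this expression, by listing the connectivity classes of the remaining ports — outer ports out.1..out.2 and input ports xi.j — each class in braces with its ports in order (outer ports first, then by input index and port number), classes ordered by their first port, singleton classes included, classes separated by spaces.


{out.1} {out.2, x3.2} {x1.1} {x1.2} {x2.1} {x2.2} {x3.1}

After gluing at beta, chains via deleted ports link the x-ports.
stage alpha: inputs (x2, x1), connectivity {out.1} {out.2} {x1.1} {x1.2} {x2.1} {x2.2}, out.j its boundary
stage beta: inputs (x3, x2, x1), connectivity {out.1} {out.2, x3.2} {x1.1} {x1.2} {x2.1} {x2.2} {x3.1}, out.j its boundary


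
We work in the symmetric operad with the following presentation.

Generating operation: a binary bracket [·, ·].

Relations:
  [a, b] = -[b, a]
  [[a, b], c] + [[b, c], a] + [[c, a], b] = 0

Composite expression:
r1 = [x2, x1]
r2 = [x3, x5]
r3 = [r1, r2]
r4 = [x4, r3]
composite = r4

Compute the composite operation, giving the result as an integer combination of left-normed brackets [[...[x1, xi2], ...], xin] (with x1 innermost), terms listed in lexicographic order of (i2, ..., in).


[[[[x1, x2], x3], x5], x4] - [[[[x1, x2], x5], x3], x4]

A multilinear Lie element is pinned by x1-initial words (x1 innermost).
Composite bracket: [x4, [[x2, x1], [x3, x5]]]
Under [a, b] = ab - ba we get 16 signed associative words (2^4 = 16).
Collect the words opening with x1:
  x1x2x3x5x4 appears with sign +1, giving the term +[[[[x1, x2], x3], x5], x4]
  x1x2x5x3x4 appears with sign -1, giving the term -[[[[x1, x2], x5], x3], x4]


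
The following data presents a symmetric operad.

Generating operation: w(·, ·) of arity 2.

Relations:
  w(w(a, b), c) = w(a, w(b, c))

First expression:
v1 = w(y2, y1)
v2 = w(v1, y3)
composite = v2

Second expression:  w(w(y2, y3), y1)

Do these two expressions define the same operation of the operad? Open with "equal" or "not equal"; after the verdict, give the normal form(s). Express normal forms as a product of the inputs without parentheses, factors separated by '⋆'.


In normal form, the first expression is y2 ⋆ y1 ⋆ y3
In normal form, the second expression is y2 ⋆ y3 ⋆ y1
Different reductions; not equal.

not equal; the first gives y2 ⋆ y1 ⋆ y3 and the second y2 ⋆ y3 ⋆ y1


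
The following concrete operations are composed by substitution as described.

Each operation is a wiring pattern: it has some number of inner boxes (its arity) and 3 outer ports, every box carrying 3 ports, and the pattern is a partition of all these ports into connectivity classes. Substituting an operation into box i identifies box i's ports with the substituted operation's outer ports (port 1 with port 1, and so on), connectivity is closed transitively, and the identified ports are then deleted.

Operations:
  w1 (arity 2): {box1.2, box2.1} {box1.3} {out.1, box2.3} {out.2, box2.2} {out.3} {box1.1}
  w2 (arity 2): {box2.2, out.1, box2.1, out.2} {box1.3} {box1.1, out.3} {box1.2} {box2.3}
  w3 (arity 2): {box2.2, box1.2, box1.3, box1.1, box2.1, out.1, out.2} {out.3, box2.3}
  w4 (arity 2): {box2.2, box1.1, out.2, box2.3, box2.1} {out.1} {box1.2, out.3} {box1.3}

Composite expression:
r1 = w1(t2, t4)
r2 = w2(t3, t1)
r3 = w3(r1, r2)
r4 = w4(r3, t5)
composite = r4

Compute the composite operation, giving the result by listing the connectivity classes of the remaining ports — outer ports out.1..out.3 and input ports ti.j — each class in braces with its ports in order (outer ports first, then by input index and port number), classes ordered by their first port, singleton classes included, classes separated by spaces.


{out.1} {out.2, out.3, t1.1, t1.2, t4.2, t4.3, t5.1, t5.2, t5.3} {t1.3} {t2.1} {t2.2, t4.1} {t2.3} {t3.1} {t3.2} {t3.3}


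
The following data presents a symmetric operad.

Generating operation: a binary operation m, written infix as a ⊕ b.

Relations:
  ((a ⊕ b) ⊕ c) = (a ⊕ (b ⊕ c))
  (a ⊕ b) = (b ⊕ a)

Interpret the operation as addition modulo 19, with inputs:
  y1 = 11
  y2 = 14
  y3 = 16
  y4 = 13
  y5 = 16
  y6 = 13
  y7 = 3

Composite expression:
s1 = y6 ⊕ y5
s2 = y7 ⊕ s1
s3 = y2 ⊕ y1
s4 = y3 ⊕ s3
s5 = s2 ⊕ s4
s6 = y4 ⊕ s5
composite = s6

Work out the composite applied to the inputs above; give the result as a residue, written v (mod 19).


10 (mod 19)

(y6 ⊕ y5) = 10
(y7 ⊕ (y6 ⊕ y5)) = 13
(y2 ⊕ y1) = 6
(y3 ⊕ (y2 ⊕ y1)) = 3
((y7 ⊕ (y6 ⊕ y5)) ⊕ (y3 ⊕ (y2 ⊕ y1))) = 16
(y4 ⊕ ((y7 ⊕ (y6 ⊕ y5)) ⊕ (y3 ⊕ (y2 ⊕ y1)))) = 10


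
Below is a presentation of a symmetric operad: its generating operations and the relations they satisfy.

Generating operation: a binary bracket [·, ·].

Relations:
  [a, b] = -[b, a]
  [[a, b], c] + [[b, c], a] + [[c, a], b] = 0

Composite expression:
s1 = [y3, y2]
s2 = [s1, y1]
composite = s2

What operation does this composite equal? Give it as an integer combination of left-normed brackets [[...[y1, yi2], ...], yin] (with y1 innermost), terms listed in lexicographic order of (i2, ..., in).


[[y1, y2], y3] - [[y1, y3], y2]
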